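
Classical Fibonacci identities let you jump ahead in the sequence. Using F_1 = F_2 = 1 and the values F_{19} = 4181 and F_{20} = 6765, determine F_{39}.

By F_{2k+1} = F_k² + F_{k+1}²: F_{39} = 4181² + 6765² = 17480761 + 45765225 = 63245986.

63245986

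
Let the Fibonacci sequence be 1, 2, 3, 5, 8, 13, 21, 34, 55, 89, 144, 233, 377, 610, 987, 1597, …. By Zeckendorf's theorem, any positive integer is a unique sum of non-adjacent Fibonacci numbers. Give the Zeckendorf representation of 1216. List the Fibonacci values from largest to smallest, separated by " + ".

987 + 144 + 55 + 21 + 8 + 1

1216 − 987 = 229
229 − 144 = 85
85 − 55 = 30
30 − 21 = 9
9 − 8 = 1
1 − 1 = 0
So 1216 = 987 + 144 + 55 + 21 + 8 + 1, with no two terms consecutive in the sequence.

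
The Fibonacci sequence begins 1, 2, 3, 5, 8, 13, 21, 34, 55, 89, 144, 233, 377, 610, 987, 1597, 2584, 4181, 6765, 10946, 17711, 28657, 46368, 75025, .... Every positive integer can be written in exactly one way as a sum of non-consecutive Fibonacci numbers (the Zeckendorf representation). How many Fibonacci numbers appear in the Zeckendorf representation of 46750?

3

take 46368 (≤ 46750); 46750 − 46368 = 382
take 377 (≤ 382); 382 − 377 = 5
take 5 (≤ 5); 5 − 5 = 0
46750 = 46368 + 377 + 5, which has 3 terms.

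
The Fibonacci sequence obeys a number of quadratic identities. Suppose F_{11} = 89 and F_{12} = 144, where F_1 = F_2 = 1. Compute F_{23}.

By F_{2k+1} = F_k² + F_{k+1}²: F_{23} = 89² + 144² = 7921 + 20736 = 28657.

28657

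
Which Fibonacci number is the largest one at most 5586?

4181 ≤ 5586 < 6765, so the largest Fibonacci number not exceeding 5586 is 4181.

4181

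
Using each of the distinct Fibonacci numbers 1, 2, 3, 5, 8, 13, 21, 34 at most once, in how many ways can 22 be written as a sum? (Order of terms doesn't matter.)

3

Each representation comes from the Zeckendorf form by replacing some F_k with F_{k−1} + F_{k−2} where possible.
22 = 21+1 = 13+8+1 = 13+5+3+1 — 3 representations.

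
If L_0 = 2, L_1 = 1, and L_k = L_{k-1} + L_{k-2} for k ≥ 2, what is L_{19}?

9349

Iterating the recurrence up to L_{11} = 199 and L_{10} = 123:
L_{12} = L_{11} + L_{10} = 199 + 123 = 322
L_{13} = L_{12} + L_{11} = 322 + 199 = 521
L_{14} = L_{13} + L_{12} = 521 + 322 = 843
L_{15} = L_{14} + L_{13} = 843 + 521 = 1364
L_{16} = L_{15} + L_{14} = 1364 + 843 = 2207
L_{17} = L_{16} + L_{15} = 2207 + 1364 = 3571
L_{18} = L_{17} + L_{16} = 3571 + 2207 = 5778
L_{19} = L_{18} + L_{17} = 5778 + 3571 = 9349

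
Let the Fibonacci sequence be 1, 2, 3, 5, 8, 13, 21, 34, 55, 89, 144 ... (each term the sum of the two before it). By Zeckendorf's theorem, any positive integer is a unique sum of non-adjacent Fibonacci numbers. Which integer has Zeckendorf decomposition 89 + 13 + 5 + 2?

89 + 13 + 5 + 2 = 109.

109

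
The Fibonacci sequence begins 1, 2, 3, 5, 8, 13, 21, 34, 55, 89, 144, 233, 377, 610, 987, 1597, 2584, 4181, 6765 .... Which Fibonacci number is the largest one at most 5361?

4181 ≤ 5361 < 6765, so the largest Fibonacci number not exceeding 5361 is 4181.

4181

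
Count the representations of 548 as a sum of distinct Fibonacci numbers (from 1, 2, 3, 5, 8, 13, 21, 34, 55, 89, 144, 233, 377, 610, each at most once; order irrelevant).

16

548 = 377+144+21+5+1 = 377+144+21+3+2+1 = 377+144+13+8+5+1 = 377+89+55+21+5+1 = 377+144+13+8+3+2+1 = … (11 more), for 16 in all.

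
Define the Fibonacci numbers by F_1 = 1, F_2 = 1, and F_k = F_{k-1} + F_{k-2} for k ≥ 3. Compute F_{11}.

Iterating the recurrence up to F_{5} = 5 and F_{4} = 3:
F_{6} = F_{5} + F_{4} = 5 + 3 = 8
F_{7} = F_{6} + F_{5} = 8 + 5 = 13
F_{8} = F_{7} + F_{6} = 13 + 8 = 21
F_{9} = F_{8} + F_{7} = 21 + 13 = 34
F_{10} = F_{9} + F_{8} = 34 + 21 = 55
F_{11} = F_{10} + F_{9} = 55 + 34 = 89

89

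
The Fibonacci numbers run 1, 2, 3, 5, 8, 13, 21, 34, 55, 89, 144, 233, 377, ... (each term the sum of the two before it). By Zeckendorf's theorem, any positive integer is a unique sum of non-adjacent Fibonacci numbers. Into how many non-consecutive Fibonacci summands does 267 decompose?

267: greatest Fibonacci not exceeding it is 233, leaving 34
34: greatest Fibonacci not exceeding it is 34, leaving 0
267 = 233 + 34, which has 2 terms.

2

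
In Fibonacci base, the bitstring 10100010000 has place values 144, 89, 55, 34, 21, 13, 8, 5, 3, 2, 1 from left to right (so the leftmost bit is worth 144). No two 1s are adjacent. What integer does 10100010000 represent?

207

Summing the place values of the 1 bits: 144 + 55 + 8 = 207.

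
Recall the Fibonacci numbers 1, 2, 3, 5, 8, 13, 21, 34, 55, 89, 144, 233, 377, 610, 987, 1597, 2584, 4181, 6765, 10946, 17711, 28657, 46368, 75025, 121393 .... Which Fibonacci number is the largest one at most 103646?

75025 ≤ 103646 < 121393, so the largest Fibonacci number not exceeding 103646 is 75025.

75025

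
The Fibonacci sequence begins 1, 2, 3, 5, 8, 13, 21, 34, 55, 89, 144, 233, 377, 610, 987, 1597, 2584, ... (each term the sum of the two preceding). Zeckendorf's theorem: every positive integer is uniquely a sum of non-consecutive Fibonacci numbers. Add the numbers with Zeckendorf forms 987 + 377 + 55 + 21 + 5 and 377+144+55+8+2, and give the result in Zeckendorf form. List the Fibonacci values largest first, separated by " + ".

The two numbers are 1445 and 586, so their sum is 2031.
Greedily peel off the largest Fibonacci term at each step:
largest Fibonacci ≤ 2031 is 1597; 2031 − 1597 = 434
largest Fibonacci ≤ 434 is 377; 434 − 377 = 57
largest Fibonacci ≤ 57 is 55; 57 − 55 = 2
largest Fibonacci ≤ 2 is 2; 2 − 2 = 0

1597 + 377 + 55 + 2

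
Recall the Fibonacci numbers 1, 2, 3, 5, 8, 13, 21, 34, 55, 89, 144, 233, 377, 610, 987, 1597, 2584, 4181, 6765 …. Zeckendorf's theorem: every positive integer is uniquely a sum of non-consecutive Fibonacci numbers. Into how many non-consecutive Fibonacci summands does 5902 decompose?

Greedily peel off the largest Fibonacci term at each step:
5902 − 4181 = 1721
1721 − 1597 = 124
124 − 89 = 35
35 − 34 = 1
1 − 1 = 0
5902 = 4181 + 1597 + 89 + 34 + 1, which has 5 terms.

5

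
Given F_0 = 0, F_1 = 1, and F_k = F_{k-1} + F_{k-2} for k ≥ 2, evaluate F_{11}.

89

Iterating the recurrence up to F_{5} = 5 and F_{4} = 3:
F_{6} = F_{5} + F_{4} = 5 + 3 = 8
F_{7} = F_{6} + F_{5} = 8 + 5 = 13
F_{8} = F_{7} + F_{6} = 13 + 8 = 21
F_{9} = F_{8} + F_{7} = 21 + 13 = 34
F_{10} = F_{9} + F_{8} = 34 + 21 = 55
F_{11} = F_{10} + F_{9} = 55 + 34 = 89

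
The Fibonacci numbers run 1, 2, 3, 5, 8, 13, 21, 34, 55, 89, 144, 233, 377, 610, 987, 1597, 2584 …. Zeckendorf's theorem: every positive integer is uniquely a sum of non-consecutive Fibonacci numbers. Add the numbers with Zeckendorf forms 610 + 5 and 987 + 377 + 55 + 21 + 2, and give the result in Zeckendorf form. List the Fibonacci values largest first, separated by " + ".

The two numbers are 615 and 1442, so their sum is 2057.
Greedily peel off the largest Fibonacci term at each step:
2057 − 1597 = 460
460 − 377 = 83
83 − 55 = 28
28 − 21 = 7
7 − 5 = 2
2 − 2 = 0

1597 + 377 + 55 + 21 + 5 + 2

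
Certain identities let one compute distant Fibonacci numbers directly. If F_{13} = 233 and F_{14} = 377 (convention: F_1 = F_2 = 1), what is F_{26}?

By the doubling identity F_{2k} = F_k(2F_{k+1} − F_k): F_{26} = 233·(2·377 − 233) = 233·521 = 121393.

121393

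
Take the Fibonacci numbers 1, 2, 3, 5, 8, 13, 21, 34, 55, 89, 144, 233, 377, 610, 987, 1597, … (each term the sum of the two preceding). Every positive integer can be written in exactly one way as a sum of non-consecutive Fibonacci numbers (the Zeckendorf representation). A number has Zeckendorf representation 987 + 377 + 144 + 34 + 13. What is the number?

1555

987 + 377 + 144 + 34 + 13 = 1555.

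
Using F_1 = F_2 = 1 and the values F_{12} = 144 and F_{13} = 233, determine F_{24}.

By the doubling identity F_{2k} = F_k(2F_{k+1} − F_k): F_{24} = 144·(2·233 − 144) = 144·322 = 46368.

46368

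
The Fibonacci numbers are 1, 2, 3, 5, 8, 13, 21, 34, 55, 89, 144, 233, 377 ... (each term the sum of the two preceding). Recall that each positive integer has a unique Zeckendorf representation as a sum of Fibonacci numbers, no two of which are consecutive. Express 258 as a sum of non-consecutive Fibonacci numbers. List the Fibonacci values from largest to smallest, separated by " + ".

Repeatedly subtract the largest Fibonacci number that fits:
258 − 233 = 25
25 − 21 = 4
4 − 3 = 1
1 − 1 = 0
So 258 = 233 + 21 + 3 + 1, with no two terms consecutive in the sequence.

233 + 21 + 3 + 1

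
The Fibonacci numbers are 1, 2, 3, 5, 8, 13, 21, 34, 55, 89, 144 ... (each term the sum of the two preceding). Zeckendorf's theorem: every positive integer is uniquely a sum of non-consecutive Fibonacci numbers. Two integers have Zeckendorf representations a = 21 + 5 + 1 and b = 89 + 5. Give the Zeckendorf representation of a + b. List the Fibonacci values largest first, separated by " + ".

The two numbers are 27 and 94, so their sum is 121.
89 ≤ 121 < 144, so take 89; remainder 32
21 ≤ 32 < 34, so take 21; remainder 11
8 ≤ 11 < 13, so take 8; remainder 3
3 ≤ 3 < 5, so take 3; remainder 0

89 + 21 + 8 + 3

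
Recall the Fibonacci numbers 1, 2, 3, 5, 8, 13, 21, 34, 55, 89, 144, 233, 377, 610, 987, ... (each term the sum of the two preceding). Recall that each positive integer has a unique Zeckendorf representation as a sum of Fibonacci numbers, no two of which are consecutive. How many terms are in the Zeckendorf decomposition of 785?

5

take 610 (≤ 785); 785 − 610 = 175
take 144 (≤ 175); 175 − 144 = 31
take 21 (≤ 31); 31 − 21 = 10
take 8 (≤ 10); 10 − 8 = 2
take 2 (≤ 2); 2 − 2 = 0
785 = 610 + 144 + 21 + 8 + 2, which has 5 terms.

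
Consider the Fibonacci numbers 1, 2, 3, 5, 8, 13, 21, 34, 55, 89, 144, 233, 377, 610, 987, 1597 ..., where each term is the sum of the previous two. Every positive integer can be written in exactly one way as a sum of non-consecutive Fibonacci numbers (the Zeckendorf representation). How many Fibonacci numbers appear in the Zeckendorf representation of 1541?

7

Greedy algorithm:
subtract 987 from 1541: 554 remains
subtract 377 from 554: 177 remains
subtract 144 from 177: 33 remains
subtract 21 from 33: 12 remains
subtract 8 from 12: 4 remains
subtract 3 from 4: 1 remains
subtract 1 from 1: 0 remains
1541 = 987 + 377 + 144 + 21 + 8 + 3 + 1, which has 7 terms.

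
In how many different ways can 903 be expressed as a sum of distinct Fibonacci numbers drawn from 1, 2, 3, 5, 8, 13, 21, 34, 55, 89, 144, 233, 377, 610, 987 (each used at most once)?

18

Starting from the Zeckendorf form and repeatedly splitting a term F_k into F_{k−1} + F_{k−2} (when neither is already used) reaches every representation.
903 = 610+233+55+5 = 610+233+55+3+2 = 610+233+34+21+5 = … (15 more), for 18 in all.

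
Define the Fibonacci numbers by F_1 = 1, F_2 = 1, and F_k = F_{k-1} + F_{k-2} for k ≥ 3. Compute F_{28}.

Iterating the recurrence up to F_{23} = 28657 and F_{22} = 17711:
F_{24} = F_{23} + F_{22} = 28657 + 17711 = 46368
F_{25} = F_{24} + F_{23} = 46368 + 28657 = 75025
F_{26} = F_{25} + F_{24} = 75025 + 46368 = 121393
F_{27} = F_{26} + F_{25} = 121393 + 75025 = 196418
F_{28} = F_{27} + F_{26} = 196418 + 121393 = 317811

317811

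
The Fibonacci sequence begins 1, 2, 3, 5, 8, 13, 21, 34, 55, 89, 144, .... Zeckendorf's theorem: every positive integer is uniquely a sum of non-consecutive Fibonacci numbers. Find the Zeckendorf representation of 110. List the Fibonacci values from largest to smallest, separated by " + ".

110: greatest Fibonacci not exceeding it is 89, leaving 21
21: greatest Fibonacci not exceeding it is 21, leaving 0
So 110 = 89 + 21, with no two terms consecutive in the sequence.

89 + 21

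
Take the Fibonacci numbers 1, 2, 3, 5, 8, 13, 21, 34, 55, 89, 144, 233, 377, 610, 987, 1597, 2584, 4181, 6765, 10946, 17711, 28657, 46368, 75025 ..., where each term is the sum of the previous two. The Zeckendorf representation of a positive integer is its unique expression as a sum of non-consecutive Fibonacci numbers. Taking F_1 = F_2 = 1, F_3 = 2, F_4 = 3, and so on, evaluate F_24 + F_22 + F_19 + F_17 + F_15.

F_24 + F_22 + F_19 + F_17 + F_15 = 46368 + 17711 + 4181 + 1597 + 610 = 70467.

70467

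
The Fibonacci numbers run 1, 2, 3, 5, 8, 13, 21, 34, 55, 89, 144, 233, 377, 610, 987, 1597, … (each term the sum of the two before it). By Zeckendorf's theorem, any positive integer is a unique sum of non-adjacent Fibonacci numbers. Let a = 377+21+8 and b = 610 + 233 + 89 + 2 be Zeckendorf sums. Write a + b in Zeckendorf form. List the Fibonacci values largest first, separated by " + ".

987 + 233 + 89 + 21 + 8 + 2

The two numbers are 406 and 934, so their sum is 1340.
Repeatedly subtract the largest Fibonacci number that fits:
largest Fibonacci ≤ 1340 is 987; 1340 − 987 = 353
largest Fibonacci ≤ 353 is 233; 353 − 233 = 120
largest Fibonacci ≤ 120 is 89; 120 − 89 = 31
largest Fibonacci ≤ 31 is 21; 31 − 21 = 10
largest Fibonacci ≤ 10 is 8; 10 − 8 = 2
largest Fibonacci ≤ 2 is 2; 2 − 2 = 0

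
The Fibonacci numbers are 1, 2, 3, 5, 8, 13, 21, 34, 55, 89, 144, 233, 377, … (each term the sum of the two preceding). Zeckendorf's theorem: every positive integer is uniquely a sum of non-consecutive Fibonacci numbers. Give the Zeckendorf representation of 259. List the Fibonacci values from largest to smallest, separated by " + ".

Greedy algorithm:
subtract 233 from 259: 26 remains
subtract 21 from 26: 5 remains
subtract 5 from 5: 0 remains
So 259 = 233 + 21 + 5, with no two terms consecutive in the sequence.

233 + 21 + 5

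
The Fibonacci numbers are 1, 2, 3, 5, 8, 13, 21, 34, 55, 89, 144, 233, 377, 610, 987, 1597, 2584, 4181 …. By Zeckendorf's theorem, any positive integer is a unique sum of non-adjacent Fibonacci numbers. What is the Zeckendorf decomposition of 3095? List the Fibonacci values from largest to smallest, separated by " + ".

subtract 2584 from 3095: 511 remains
subtract 377 from 511: 134 remains
subtract 89 from 134: 45 remains
subtract 34 from 45: 11 remains
subtract 8 from 11: 3 remains
subtract 3 from 3: 0 remains
So 3095 = 2584 + 377 + 89 + 34 + 8 + 3, with no two terms consecutive in the sequence.

2584 + 377 + 89 + 34 + 8 + 3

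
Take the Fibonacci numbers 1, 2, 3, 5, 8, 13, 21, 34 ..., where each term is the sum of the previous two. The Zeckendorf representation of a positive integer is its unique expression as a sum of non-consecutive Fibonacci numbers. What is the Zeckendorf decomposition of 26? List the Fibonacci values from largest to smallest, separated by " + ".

largest Fibonacci ≤ 26 is 21; 26 − 21 = 5
largest Fibonacci ≤ 5 is 5; 5 − 5 = 0
So 26 = 21 + 5, with no two terms consecutive in the sequence.

21 + 5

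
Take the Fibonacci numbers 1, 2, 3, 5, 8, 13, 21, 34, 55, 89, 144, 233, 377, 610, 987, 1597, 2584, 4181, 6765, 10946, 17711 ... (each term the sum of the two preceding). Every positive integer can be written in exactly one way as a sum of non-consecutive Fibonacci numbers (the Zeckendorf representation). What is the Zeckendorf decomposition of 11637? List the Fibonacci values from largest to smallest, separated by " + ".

10946 + 610 + 55 + 21 + 5

11637 − 10946 = 691
691 − 610 = 81
81 − 55 = 26
26 − 21 = 5
5 − 5 = 0
So 11637 = 10946 + 610 + 55 + 21 + 5, with no two terms consecutive in the sequence.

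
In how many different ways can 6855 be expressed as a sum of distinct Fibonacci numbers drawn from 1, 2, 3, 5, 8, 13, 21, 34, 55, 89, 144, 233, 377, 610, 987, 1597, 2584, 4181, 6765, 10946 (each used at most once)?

25

Each representation comes from the Zeckendorf form by replacing some F_k with F_{k−1} + F_{k−2} where possible.
6855 = 6765+89+1 = 6765+55+34+1 = 4181+2584+89+1 = 6765+55+21+13+1 = … (21 more), for 25 in all.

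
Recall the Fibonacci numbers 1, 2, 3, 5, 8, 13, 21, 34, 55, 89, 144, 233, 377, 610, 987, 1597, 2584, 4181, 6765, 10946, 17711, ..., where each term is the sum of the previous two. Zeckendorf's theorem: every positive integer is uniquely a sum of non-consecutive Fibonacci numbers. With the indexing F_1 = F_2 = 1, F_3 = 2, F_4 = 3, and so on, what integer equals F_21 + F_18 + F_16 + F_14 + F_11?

F_21 + F_18 + F_16 + F_14 + F_11 = 10946 + 2584 + 987 + 377 + 89 = 14983.

14983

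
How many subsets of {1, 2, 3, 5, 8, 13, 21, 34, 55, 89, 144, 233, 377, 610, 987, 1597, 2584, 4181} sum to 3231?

Starting from the Zeckendorf form and repeatedly splitting a term F_k into F_{k−1} + F_{k−2} (when neither is already used) reaches every representation.
3231 = 2584+610+34+3 = 2584+610+34+2+1 = 2584+610+21+13+3 = … (41 more), for 44 in all.

44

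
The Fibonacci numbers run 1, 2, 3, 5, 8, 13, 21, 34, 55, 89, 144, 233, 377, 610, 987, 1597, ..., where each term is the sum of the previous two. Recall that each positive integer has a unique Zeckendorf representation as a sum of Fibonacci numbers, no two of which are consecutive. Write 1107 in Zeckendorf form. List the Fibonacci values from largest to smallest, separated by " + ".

987 + 89 + 21 + 8 + 2

Greedy algorithm:
1107: greatest Fibonacci not exceeding it is 987, leaving 120
120: greatest Fibonacci not exceeding it is 89, leaving 31
31: greatest Fibonacci not exceeding it is 21, leaving 10
10: greatest Fibonacci not exceeding it is 8, leaving 2
2: greatest Fibonacci not exceeding it is 2, leaving 0
So 1107 = 987 + 89 + 21 + 8 + 2, with no two terms consecutive in the sequence.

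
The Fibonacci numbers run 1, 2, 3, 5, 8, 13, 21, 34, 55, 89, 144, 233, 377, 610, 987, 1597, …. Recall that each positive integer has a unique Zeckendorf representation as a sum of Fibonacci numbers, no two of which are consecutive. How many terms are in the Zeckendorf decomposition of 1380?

Greedily peel off the largest Fibonacci term at each step:
subtract 987 from 1380: 393 remains
subtract 377 from 393: 16 remains
subtract 13 from 16: 3 remains
subtract 3 from 3: 0 remains
1380 = 987 + 377 + 13 + 3, which has 4 terms.

4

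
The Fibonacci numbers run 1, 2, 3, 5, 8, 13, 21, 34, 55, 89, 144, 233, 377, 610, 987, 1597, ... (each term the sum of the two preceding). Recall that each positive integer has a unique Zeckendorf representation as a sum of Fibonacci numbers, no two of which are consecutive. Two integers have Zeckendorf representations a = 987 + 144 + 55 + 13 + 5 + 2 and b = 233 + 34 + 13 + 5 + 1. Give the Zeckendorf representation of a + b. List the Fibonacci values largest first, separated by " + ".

987 + 377 + 89 + 34 + 5

The two numbers are 1206 and 286, so their sum is 1492.
largest Fibonacci ≤ 1492 is 987; 1492 − 987 = 505
largest Fibonacci ≤ 505 is 377; 505 − 377 = 128
largest Fibonacci ≤ 128 is 89; 128 − 89 = 39
largest Fibonacci ≤ 39 is 34; 39 − 34 = 5
largest Fibonacci ≤ 5 is 5; 5 − 5 = 0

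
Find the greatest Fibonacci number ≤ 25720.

17711

17711 ≤ 25720 < 28657, so the largest Fibonacci number not exceeding 25720 is 17711.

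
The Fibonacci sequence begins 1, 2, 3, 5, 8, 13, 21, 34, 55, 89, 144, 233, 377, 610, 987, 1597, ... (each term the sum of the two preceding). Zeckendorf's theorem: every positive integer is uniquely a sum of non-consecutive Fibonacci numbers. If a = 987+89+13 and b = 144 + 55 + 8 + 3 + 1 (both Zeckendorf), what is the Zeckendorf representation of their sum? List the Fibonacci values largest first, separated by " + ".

987 + 233 + 55 + 21 + 3 + 1

The two numbers are 1089 and 211, so their sum is 1300.
987 ≤ 1300 < 1597, so take 987; remainder 313
233 ≤ 313 < 377, so take 233; remainder 80
55 ≤ 80 < 89, so take 55; remainder 25
21 ≤ 25 < 34, so take 21; remainder 4
3 ≤ 4 < 5, so take 3; remainder 1
1 ≤ 1 < 2, so take 1; remainder 0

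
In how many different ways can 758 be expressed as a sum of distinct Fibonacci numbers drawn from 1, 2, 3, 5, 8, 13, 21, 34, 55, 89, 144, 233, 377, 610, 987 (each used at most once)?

8

758 = 610+144+3+1 = 610+89+55+3+1 = 377+233+144+3+1 = 610+89+34+21+3+1 = 377+233+89+55+3+1 = … (3 more), for 8 in all.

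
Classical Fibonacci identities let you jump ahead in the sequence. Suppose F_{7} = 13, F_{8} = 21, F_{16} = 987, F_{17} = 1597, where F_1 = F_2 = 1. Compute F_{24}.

By the addition formula F_{m+n} = F_m F_{n+1} + F_{m−1} F_n with m=8, n=16: F_{24} = 21·1597 + 13·987 = 33537 + 12831 = 46368.

46368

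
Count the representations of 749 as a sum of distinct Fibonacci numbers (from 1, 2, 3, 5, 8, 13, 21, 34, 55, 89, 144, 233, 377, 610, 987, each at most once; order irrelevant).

18

749 = 610+89+34+13+3 = 610+89+34+13+2+1 = 610+89+34+8+5+3 = 377+233+89+34+13+3 = … (14 more), for 18 in all.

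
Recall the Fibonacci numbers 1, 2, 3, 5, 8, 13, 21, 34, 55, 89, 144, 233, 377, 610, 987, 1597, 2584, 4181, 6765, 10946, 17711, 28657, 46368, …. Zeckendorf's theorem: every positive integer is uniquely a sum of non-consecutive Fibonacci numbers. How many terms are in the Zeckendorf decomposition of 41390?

41390 − 28657 = 12733
12733 − 10946 = 1787
1787 − 1597 = 190
190 − 144 = 46
46 − 34 = 12
12 − 8 = 4
4 − 3 = 1
1 − 1 = 0
41390 = 28657 + 10946 + 1597 + 144 + 34 + 8 + 3 + 1, which has 8 terms.

8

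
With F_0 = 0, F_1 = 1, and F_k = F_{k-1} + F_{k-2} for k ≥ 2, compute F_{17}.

Iterating the recurrence up to F_{10} = 55 and F_{9} = 34:
F_{11} = F_{10} + F_{9} = 55 + 34 = 89
F_{12} = F_{11} + F_{10} = 89 + 55 = 144
F_{13} = F_{12} + F_{11} = 144 + 89 = 233
F_{14} = F_{13} + F_{12} = 233 + 144 = 377
F_{15} = F_{14} + F_{13} = 377 + 233 = 610
F_{16} = F_{15} + F_{14} = 610 + 377 = 987
F_{17} = F_{16} + F_{15} = 987 + 610 = 1597

1597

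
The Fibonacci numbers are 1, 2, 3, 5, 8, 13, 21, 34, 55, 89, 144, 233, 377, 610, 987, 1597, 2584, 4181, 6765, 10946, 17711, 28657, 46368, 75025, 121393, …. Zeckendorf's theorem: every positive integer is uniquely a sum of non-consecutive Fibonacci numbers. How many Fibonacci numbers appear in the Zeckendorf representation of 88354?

Greedily peel off the largest Fibonacci term at each step:
subtract 75025 from 88354: 13329 remains
subtract 10946 from 13329: 2383 remains
subtract 1597 from 2383: 786 remains
subtract 610 from 786: 176 remains
subtract 144 from 176: 32 remains
subtract 21 from 32: 11 remains
subtract 8 from 11: 3 remains
subtract 3 from 3: 0 remains
88354 = 75025 + 10946 + 1597 + 610 + 144 + 21 + 8 + 3, which has 8 terms.

8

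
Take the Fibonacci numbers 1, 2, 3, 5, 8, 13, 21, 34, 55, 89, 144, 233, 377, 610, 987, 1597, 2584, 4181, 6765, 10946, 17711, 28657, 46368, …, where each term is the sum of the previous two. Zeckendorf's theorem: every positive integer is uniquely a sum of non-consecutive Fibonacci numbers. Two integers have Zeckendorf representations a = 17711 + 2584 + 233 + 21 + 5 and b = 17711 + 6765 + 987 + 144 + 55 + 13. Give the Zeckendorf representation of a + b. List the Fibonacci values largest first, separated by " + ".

The two numbers are 20554 and 25675, so their sum is 46229.
Greedily peel off the largest Fibonacci term at each step:
28657 ≤ 46229 < 46368, so take 28657; remainder 17572
10946 ≤ 17572 < 17711, so take 10946; remainder 6626
4181 ≤ 6626 < 6765, so take 4181; remainder 2445
1597 ≤ 2445 < 2584, so take 1597; remainder 848
610 ≤ 848 < 987, so take 610; remainder 238
233 ≤ 238 < 377, so take 233; remainder 5
5 ≤ 5 < 8, so take 5; remainder 0

28657 + 10946 + 4181 + 1597 + 610 + 233 + 5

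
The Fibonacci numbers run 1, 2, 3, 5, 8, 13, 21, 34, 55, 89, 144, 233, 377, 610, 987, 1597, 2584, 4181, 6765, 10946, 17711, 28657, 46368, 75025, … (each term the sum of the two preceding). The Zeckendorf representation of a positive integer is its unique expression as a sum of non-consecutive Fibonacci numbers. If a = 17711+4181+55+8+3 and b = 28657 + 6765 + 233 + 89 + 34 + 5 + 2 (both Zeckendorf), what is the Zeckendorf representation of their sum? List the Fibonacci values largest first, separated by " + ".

The two numbers are 21958 and 35785, so their sum is 57743.
46368 ≤ 57743 < 75025, so take 46368; remainder 11375
10946 ≤ 11375 < 17711, so take 10946; remainder 429
377 ≤ 429 < 610, so take 377; remainder 52
34 ≤ 52 < 55, so take 34; remainder 18
13 ≤ 18 < 21, so take 13; remainder 5
5 ≤ 5 < 8, so take 5; remainder 0

46368 + 10946 + 377 + 34 + 13 + 5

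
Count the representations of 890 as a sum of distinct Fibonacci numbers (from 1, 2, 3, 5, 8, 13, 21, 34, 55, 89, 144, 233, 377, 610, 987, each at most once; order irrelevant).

Each representation comes from the Zeckendorf form by replacing some F_k with F_{k−1} + F_{k−2} where possible.
890 = 610+233+34+13 = 610+233+34+8+5 = 610+144+89+34+13 = 610+233+34+8+3+2 = … (15 more), for 19 in all.

19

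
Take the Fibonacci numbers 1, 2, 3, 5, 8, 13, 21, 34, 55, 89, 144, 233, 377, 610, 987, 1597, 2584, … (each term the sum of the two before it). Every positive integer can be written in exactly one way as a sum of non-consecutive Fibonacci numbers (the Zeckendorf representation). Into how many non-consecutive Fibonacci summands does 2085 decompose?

take 1597 (≤ 2085); 2085 − 1597 = 488
take 377 (≤ 488); 488 − 377 = 111
take 89 (≤ 111); 111 − 89 = 22
take 21 (≤ 22); 22 − 21 = 1
take 1 (≤ 1); 1 − 1 = 0
2085 = 1597 + 377 + 89 + 21 + 1, which has 5 terms.

5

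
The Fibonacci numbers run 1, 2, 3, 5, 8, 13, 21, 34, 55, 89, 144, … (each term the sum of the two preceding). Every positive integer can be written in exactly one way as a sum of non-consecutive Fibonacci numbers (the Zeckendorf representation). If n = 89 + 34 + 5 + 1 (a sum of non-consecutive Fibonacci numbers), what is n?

89 + 34 + 5 + 1 = 129.

129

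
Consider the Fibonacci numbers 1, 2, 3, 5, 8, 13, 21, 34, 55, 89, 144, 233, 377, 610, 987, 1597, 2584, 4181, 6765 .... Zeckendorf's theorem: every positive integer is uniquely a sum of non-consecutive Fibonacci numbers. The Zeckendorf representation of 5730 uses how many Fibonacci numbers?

Repeatedly subtract the largest Fibonacci number that fits:
5730 − 4181 = 1549
1549 − 987 = 562
562 − 377 = 185
185 − 144 = 41
41 − 34 = 7
7 − 5 = 2
2 − 2 = 0
5730 = 4181 + 987 + 377 + 144 + 34 + 5 + 2, which has 7 terms.

7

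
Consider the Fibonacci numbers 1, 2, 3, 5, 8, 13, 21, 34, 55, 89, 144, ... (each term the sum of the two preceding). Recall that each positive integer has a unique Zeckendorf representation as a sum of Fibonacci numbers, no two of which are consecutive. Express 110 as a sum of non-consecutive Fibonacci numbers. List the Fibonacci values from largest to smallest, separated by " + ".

take 89 (≤ 110); 110 − 89 = 21
take 21 (≤ 21); 21 − 21 = 0
So 110 = 89 + 21, with no two terms consecutive in the sequence.

89 + 21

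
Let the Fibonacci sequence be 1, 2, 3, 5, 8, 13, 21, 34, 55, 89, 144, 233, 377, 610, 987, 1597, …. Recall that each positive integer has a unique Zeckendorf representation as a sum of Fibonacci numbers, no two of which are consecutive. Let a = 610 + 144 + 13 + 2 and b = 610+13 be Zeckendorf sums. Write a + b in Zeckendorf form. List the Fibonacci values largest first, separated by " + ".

987 + 377 + 21 + 5 + 2

The two numbers are 769 and 623, so their sum is 1392.
1392 − 987 = 405
405 − 377 = 28
28 − 21 = 7
7 − 5 = 2
2 − 2 = 0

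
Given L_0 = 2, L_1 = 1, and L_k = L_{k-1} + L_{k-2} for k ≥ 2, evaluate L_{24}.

Iterating the recurrence up to L_{18} = 5778 and L_{17} = 3571:
L_{19} = L_{18} + L_{17} = 5778 + 3571 = 9349
L_{20} = L_{19} + L_{18} = 9349 + 5778 = 15127
L_{21} = L_{20} + L_{19} = 15127 + 9349 = 24476
L_{22} = L_{21} + L_{20} = 24476 + 15127 = 39603
L_{23} = L_{22} + L_{21} = 39603 + 24476 = 64079
L_{24} = L_{23} + L_{22} = 64079 + 39603 = 103682

103682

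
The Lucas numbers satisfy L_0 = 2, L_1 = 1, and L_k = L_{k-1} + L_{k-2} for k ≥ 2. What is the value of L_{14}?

843

Iterating the recurrence up to L_{9} = 76 and L_{8} = 47:
L_{10} = L_{9} + L_{8} = 76 + 47 = 123
L_{11} = L_{10} + L_{9} = 123 + 76 = 199
L_{12} = L_{11} + L_{10} = 199 + 123 = 322
L_{13} = L_{12} + L_{11} = 322 + 199 = 521
L_{14} = L_{13} + L_{12} = 521 + 322 = 843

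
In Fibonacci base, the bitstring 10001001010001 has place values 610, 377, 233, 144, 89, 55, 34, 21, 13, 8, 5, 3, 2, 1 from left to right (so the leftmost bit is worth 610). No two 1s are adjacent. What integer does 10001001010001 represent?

729

Summing the place values of the 1 bits: 610 + 89 + 21 + 8 + 1 = 729.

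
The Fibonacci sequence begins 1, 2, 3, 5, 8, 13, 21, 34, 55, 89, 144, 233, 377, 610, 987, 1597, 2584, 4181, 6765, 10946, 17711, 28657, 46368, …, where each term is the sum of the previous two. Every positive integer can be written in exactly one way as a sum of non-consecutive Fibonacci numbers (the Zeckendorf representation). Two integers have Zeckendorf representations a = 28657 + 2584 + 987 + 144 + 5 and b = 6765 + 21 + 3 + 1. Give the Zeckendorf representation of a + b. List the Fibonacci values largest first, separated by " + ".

The two numbers are 32377 and 6790, so their sum is 39167.
Repeatedly subtract the largest Fibonacci number that fits:
take 28657 (≤ 39167); 39167 − 28657 = 10510
take 6765 (≤ 10510); 10510 − 6765 = 3745
take 2584 (≤ 3745); 3745 − 2584 = 1161
take 987 (≤ 1161); 1161 − 987 = 174
take 144 (≤ 174); 174 − 144 = 30
take 21 (≤ 30); 30 − 21 = 9
take 8 (≤ 9); 9 − 8 = 1
take 1 (≤ 1); 1 − 1 = 0

28657 + 6765 + 2584 + 987 + 144 + 21 + 8 + 1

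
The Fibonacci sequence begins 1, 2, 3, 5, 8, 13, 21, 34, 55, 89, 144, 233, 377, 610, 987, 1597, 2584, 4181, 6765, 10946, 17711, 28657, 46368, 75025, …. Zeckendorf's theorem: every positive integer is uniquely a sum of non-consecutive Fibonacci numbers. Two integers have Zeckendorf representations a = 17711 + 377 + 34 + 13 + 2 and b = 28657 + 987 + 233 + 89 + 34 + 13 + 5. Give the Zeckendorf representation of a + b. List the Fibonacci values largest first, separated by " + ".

The two numbers are 18137 and 30018, so their sum is 48155.
48155 − 46368 = 1787
1787 − 1597 = 190
190 − 144 = 46
46 − 34 = 12
12 − 8 = 4
4 − 3 = 1
1 − 1 = 0

46368 + 1597 + 144 + 34 + 8 + 3 + 1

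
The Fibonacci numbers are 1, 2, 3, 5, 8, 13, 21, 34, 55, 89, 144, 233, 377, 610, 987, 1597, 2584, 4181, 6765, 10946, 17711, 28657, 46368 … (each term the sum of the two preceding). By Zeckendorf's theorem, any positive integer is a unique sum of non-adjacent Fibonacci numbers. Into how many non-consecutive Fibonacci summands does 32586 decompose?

28657 ≤ 32586 < 46368, so take 28657; remainder 3929
2584 ≤ 3929 < 4181, so take 2584; remainder 1345
987 ≤ 1345 < 1597, so take 987; remainder 358
233 ≤ 358 < 377, so take 233; remainder 125
89 ≤ 125 < 144, so take 89; remainder 36
34 ≤ 36 < 55, so take 34; remainder 2
2 ≤ 2 < 3, so take 2; remainder 0
32586 = 28657 + 2584 + 987 + 233 + 89 + 34 + 2, which has 7 terms.

7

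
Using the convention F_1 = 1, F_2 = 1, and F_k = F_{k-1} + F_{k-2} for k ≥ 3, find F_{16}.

Iterating the recurrence up to F_{10} = 55 and F_{9} = 34:
F_{11} = F_{10} + F_{9} = 55 + 34 = 89
F_{12} = F_{11} + F_{10} = 89 + 55 = 144
F_{13} = F_{12} + F_{11} = 144 + 89 = 233
F_{14} = F_{13} + F_{12} = 233 + 144 = 377
F_{15} = F_{14} + F_{13} = 377 + 233 = 610
F_{16} = F_{15} + F_{14} = 610 + 377 = 987

987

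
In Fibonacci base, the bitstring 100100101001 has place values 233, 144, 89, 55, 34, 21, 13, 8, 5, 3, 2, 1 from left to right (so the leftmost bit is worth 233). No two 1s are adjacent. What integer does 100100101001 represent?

Summing the place values of the 1 bits: 233 + 55 + 13 + 5 + 1 = 307.

307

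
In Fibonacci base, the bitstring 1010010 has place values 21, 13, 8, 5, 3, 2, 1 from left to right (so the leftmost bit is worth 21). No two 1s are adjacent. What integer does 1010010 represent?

Summing the place values of the 1 bits: 21 + 8 + 2 = 31.

31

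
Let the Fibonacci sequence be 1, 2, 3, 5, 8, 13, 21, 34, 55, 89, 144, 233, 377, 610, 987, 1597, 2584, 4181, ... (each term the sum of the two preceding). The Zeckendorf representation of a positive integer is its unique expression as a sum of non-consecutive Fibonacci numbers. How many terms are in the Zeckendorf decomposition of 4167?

8

4167: greatest Fibonacci not exceeding it is 2584, leaving 1583
1583: greatest Fibonacci not exceeding it is 987, leaving 596
596: greatest Fibonacci not exceeding it is 377, leaving 219
219: greatest Fibonacci not exceeding it is 144, leaving 75
75: greatest Fibonacci not exceeding it is 55, leaving 20
20: greatest Fibonacci not exceeding it is 13, leaving 7
7: greatest Fibonacci not exceeding it is 5, leaving 2
2: greatest Fibonacci not exceeding it is 2, leaving 0
4167 = 2584 + 987 + 377 + 144 + 55 + 13 + 5 + 2, which has 8 terms.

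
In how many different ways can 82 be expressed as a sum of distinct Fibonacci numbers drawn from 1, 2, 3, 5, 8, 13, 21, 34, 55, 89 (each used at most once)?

Starting from the Zeckendorf form and repeatedly splitting a term F_k into F_{k−1} + F_{k−2} (when neither is already used) reaches every representation.
82 = 55+21+5+1 = 55+21+3+2+1 = 55+13+8+5+1 = 55+13+8+3+2+1 = … (2 more), for 6 in all.

6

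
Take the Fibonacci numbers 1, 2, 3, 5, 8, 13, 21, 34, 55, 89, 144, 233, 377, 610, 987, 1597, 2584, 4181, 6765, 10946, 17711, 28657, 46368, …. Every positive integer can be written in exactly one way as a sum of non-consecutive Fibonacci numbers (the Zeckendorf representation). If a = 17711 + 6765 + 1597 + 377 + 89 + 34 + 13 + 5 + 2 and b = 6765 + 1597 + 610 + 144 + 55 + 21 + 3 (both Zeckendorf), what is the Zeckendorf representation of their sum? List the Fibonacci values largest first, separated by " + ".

28657 + 6765 + 233 + 89 + 34 + 8 + 2

The two numbers are 26593 and 9195, so their sum is 35788.
Repeatedly subtract the largest Fibonacci number that fits:
35788 − 28657 = 7131
7131 − 6765 = 366
366 − 233 = 133
133 − 89 = 44
44 − 34 = 10
10 − 8 = 2
2 − 2 = 0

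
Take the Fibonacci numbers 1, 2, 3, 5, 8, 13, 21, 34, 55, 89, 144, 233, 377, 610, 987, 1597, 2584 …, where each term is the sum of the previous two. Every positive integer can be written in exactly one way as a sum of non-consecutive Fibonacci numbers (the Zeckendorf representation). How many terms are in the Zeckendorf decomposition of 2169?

7

largest Fibonacci ≤ 2169 is 1597; 2169 − 1597 = 572
largest Fibonacci ≤ 572 is 377; 572 − 377 = 195
largest Fibonacci ≤ 195 is 144; 195 − 144 = 51
largest Fibonacci ≤ 51 is 34; 51 − 34 = 17
largest Fibonacci ≤ 17 is 13; 17 − 13 = 4
largest Fibonacci ≤ 4 is 3; 4 − 3 = 1
largest Fibonacci ≤ 1 is 1; 1 − 1 = 0
2169 = 1597 + 377 + 144 + 34 + 13 + 3 + 1, which has 7 terms.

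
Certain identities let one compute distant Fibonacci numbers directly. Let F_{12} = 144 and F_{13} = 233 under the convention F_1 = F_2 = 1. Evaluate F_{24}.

By the doubling identity F_{2k} = F_k(2F_{k+1} − F_k): F_{24} = 144·(2·233 − 144) = 144·322 = 46368.

46368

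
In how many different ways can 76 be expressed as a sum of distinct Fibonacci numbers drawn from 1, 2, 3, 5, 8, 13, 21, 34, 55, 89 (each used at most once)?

7

76 = 55+21 = 55+13+8 = 55+13+5+3 = 34+21+13+8 = … (3 more), for 7 in all.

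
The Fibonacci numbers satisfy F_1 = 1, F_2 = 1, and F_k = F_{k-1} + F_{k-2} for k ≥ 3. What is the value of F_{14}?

Iterating the recurrence up to F_{9} = 34 and F_{8} = 21:
F_{10} = F_{9} + F_{8} = 34 + 21 = 55
F_{11} = F_{10} + F_{9} = 55 + 34 = 89
F_{12} = F_{11} + F_{10} = 89 + 55 = 144
F_{13} = F_{12} + F_{11} = 144 + 89 = 233
F_{14} = F_{13} + F_{12} = 233 + 144 = 377

377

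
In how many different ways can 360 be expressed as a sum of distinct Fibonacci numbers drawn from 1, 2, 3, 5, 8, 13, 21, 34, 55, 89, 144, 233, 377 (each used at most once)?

Each representation comes from the Zeckendorf form by replacing some F_k with F_{k−1} + F_{k−2} where possible.
360 = 233+89+34+3+1 = 233+89+21+13+3+1 = 233+89+21+8+5+3+1 = … (4 more), for 7 in all.

7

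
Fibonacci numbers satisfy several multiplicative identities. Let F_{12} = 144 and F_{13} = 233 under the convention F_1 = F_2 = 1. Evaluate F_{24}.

46368

By the doubling identity F_{2k} = F_k(2F_{k+1} − F_k): F_{24} = 144·(2·233 − 144) = 144·322 = 46368.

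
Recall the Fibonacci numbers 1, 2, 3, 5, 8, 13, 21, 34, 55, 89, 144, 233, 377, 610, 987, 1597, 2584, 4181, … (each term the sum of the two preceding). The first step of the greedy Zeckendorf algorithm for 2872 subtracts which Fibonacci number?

2584 ≤ 2872 < 4181, so the largest Fibonacci number not exceeding 2872 is 2584.

2584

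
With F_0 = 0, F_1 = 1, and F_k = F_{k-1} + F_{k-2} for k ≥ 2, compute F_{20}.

6765

Iterating the recurrence up to F_{16} = 987 and F_{15} = 610:
F_{17} = F_{16} + F_{15} = 987 + 610 = 1597
F_{18} = F_{17} + F_{16} = 1597 + 987 = 2584
F_{19} = F_{18} + F_{17} = 2584 + 1597 = 4181
F_{20} = F_{19} + F_{18} = 4181 + 2584 = 6765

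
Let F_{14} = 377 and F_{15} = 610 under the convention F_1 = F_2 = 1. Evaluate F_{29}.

By F_{2k+1} = F_k² + F_{k+1}²: F_{29} = 377² + 610² = 142129 + 372100 = 514229.

514229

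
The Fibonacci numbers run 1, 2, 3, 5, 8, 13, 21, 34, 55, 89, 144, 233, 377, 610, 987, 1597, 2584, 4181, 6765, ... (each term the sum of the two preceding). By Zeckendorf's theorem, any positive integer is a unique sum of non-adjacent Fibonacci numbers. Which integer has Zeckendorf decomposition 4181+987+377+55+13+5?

4181+987+377+55+13+5 = 5618.

5618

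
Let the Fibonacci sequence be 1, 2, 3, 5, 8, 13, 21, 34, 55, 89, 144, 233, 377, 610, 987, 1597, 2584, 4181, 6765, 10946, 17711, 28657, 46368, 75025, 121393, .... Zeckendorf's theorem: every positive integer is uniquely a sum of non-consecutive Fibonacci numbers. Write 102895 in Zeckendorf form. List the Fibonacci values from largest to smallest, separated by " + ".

75025 + 17711 + 6765 + 2584 + 610 + 144 + 55 + 1

Greedy algorithm:
largest Fibonacci ≤ 102895 is 75025; 102895 − 75025 = 27870
largest Fibonacci ≤ 27870 is 17711; 27870 − 17711 = 10159
largest Fibonacci ≤ 10159 is 6765; 10159 − 6765 = 3394
largest Fibonacci ≤ 3394 is 2584; 3394 − 2584 = 810
largest Fibonacci ≤ 810 is 610; 810 − 610 = 200
largest Fibonacci ≤ 200 is 144; 200 − 144 = 56
largest Fibonacci ≤ 56 is 55; 56 − 55 = 1
largest Fibonacci ≤ 1 is 1; 1 − 1 = 0
So 102895 = 75025 + 17711 + 6765 + 2584 + 610 + 144 + 55 + 1, with no two terms consecutive in the sequence.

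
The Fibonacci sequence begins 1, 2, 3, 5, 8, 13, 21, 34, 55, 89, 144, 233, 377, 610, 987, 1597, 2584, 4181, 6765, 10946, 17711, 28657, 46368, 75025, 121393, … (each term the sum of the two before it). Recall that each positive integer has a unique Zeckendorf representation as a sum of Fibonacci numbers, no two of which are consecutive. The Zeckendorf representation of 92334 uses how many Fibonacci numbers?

92334: greatest Fibonacci not exceeding it is 75025, leaving 17309
17309: greatest Fibonacci not exceeding it is 10946, leaving 6363
6363: greatest Fibonacci not exceeding it is 4181, leaving 2182
2182: greatest Fibonacci not exceeding it is 1597, leaving 585
585: greatest Fibonacci not exceeding it is 377, leaving 208
208: greatest Fibonacci not exceeding it is 144, leaving 64
64: greatest Fibonacci not exceeding it is 55, leaving 9
9: greatest Fibonacci not exceeding it is 8, leaving 1
1: greatest Fibonacci not exceeding it is 1, leaving 0
92334 = 75025 + 10946 + 4181 + 1597 + 377 + 144 + 55 + 8 + 1, which has 9 terms.

9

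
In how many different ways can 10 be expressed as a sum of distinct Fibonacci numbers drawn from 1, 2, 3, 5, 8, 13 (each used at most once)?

10 = 8+2 = 5+3+2 — 2 representations.

2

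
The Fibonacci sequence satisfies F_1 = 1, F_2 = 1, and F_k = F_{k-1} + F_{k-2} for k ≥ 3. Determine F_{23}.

28657

Iterating the recurrence up to F_{19} = 4181 and F_{18} = 2584:
F_{20} = F_{19} + F_{18} = 4181 + 2584 = 6765
F_{21} = F_{20} + F_{19} = 6765 + 4181 = 10946
F_{22} = F_{21} + F_{20} = 10946 + 6765 = 17711
F_{23} = F_{22} + F_{21} = 17711 + 10946 = 28657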